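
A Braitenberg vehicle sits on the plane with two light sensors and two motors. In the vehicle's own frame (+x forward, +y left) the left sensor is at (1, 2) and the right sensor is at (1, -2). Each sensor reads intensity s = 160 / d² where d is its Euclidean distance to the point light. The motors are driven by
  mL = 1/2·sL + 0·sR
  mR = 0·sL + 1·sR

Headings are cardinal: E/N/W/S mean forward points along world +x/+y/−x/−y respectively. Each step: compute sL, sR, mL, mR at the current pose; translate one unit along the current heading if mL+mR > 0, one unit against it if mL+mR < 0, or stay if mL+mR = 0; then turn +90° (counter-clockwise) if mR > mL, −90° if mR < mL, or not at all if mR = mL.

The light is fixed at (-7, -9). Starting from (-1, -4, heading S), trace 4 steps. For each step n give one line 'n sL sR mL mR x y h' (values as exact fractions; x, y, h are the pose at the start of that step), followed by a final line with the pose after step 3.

0 2 5 1 5 -1 -4 S
1 32/17 160/53 16/17 160/53 -1 -5 E
2 16/5 80/53 8/5 80/53 0 -5 N
3 160/113 160/73 80/113 160/73 0 -4 E
final 1 -4 N

n=0: pose=(-1,-4,S); sL=2, sR=5; mL=1, mR=5; mL+mR=6 → advance +1; mR−mL=4 → turn +1·90°
n=1: pose=(-1,-5,E); sL=32/17, sR=160/53; mL=16/17, mR=160/53; mL+mR=3568/901 → advance +1; mR−mL=1872/901 → turn +1·90°
n=2: pose=(0,-5,N); sL=16/5, sR=80/53; mL=8/5, mR=80/53; mL+mR=824/265 → advance +1; mR−mL=-24/265 → turn -1·90°
n=3: pose=(0,-4,E); sL=160/113, sR=160/73; mL=80/113, mR=160/73; mL+mR=23920/8249 → advance +1; mR−mL=12240/8249 → turn +1·90°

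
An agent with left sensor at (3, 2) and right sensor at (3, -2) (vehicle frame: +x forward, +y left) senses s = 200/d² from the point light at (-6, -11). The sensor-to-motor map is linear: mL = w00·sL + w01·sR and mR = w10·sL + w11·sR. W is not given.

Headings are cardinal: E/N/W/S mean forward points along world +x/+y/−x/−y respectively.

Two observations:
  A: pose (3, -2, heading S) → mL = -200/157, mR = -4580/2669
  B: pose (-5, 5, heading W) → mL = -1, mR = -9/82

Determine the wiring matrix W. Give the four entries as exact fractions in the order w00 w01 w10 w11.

-1 0 1/2 -1

obs A: pose=(3,-2,S) → sL=200/157, sR=40/17, mL=-200/157, mR=-4580/2669
obs B: pose=(-5,5,W) → sL=1, sR=25/41, mL=-1, mR=-9/82
sensor matrix S = [[200/157, 40/17], [1, 25/41]]; det S = -172480/109429
solve [mL_A; mL_B] = S·[w00; w01] and [mR_A; mR_B] = S·[w10; w11]:
  w00 = -1, w01 = 0, w10 = 1/2, w11 = -1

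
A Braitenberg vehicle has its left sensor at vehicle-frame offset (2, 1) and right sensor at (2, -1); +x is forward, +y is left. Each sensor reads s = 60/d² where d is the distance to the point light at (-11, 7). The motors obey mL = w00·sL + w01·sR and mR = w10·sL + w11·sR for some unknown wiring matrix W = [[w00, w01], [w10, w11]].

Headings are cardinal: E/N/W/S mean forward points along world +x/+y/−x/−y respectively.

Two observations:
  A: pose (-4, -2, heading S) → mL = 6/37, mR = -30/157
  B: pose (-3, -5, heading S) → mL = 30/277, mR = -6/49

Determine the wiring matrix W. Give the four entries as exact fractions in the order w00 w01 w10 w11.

1/2 0 0 -1/2

obs A: pose=(-4,-2,S) → sL=12/37, sR=60/157, mL=6/37, mR=-30/157
obs B: pose=(-3,-5,S) → sL=60/277, sR=12/49, mL=30/277, mR=-6/49
sensor matrix S = [[12/37, 60/157], [60/277, 12/49]]; det S = -264384/78845557
solve [mL_A; mL_B] = S·[w00; w01] and [mR_A; mR_B] = S·[w10; w11]:
  w00 = 1/2, w01 = 0, w10 = 0, w11 = -1/2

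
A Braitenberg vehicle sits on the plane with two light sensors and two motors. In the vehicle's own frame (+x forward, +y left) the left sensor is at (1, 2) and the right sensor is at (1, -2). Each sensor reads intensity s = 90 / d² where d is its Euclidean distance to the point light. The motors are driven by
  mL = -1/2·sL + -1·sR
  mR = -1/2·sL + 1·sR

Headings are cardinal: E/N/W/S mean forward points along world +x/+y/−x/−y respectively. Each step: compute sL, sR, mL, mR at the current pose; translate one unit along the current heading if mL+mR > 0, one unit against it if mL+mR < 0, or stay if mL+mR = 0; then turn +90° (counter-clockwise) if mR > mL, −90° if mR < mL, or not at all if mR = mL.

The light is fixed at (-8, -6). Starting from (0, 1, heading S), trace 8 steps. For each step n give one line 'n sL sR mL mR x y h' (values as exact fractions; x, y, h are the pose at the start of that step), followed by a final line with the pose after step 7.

0 45/68 5/4 -215/136 125/136 0 1 S
1 90/181 10/13 -2395/2353 1225/2353 0 2 E
2 45/53 5/9 -935/954 125/954 -1 2 N
3 90/61 10/13 -1195/793 25/793 -1 1 W
4 45/68 5/4 -215/136 125/136 0 1 S
5 90/181 10/13 -2395/2353 1225/2353 0 2 E
6 45/53 5/9 -935/954 125/954 -1 2 N
7 90/61 10/13 -1195/793 25/793 -1 1 W
final 0 1 S

n=0: pose=(0,1,S); sL=45/68, sR=5/4; mL=-215/136, mR=125/136; mL+mR=-45/68 → advance -1; mR−mL=5/2 → turn +1·90°
n=1: pose=(0,2,E); sL=90/181, sR=10/13; mL=-2395/2353, mR=1225/2353; mL+mR=-90/181 → advance -1; mR−mL=20/13 → turn +1·90°
n=2: pose=(-1,2,N); sL=45/53, sR=5/9; mL=-935/954, mR=125/954; mL+mR=-45/53 → advance -1; mR−mL=10/9 → turn +1·90°
n=3: pose=(-1,1,W); sL=90/61, sR=10/13; mL=-1195/793, mR=25/793; mL+mR=-90/61 → advance -1; mR−mL=20/13 → turn +1·90°
n=4: pose=(0,1,S); sL=45/68, sR=5/4; mL=-215/136, mR=125/136; mL+mR=-45/68 → advance -1; mR−mL=5/2 → turn +1·90°
n=5: pose=(0,2,E); sL=90/181, sR=10/13; mL=-2395/2353, mR=1225/2353; mL+mR=-90/181 → advance -1; mR−mL=20/13 → turn +1·90°
n=6: pose=(-1,2,N); sL=45/53, sR=5/9; mL=-935/954, mR=125/954; mL+mR=-45/53 → advance -1; mR−mL=10/9 → turn +1·90°
n=7: pose=(-1,1,W); sL=90/61, sR=10/13; mL=-1195/793, mR=25/793; mL+mR=-90/61 → advance -1; mR−mL=20/13 → turn +1·90°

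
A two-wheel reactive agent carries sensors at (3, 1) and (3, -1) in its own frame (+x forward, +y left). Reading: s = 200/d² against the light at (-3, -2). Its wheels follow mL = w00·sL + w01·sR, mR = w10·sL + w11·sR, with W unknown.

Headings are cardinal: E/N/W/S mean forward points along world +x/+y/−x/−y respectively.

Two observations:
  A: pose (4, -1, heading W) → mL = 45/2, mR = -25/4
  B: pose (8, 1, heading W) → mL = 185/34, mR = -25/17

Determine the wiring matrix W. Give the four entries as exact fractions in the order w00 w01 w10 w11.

1 1 -1/2 0

obs A: pose=(4,-1,W) → sL=25/2, sR=10, mL=45/2, mR=-25/4
obs B: pose=(8,1,W) → sL=50/17, sR=5/2, mL=185/34, mR=-25/17
sensor matrix S = [[25/2, 10], [50/17, 5/2]]; det S = 125/68
solve [mL_A; mL_B] = S·[w00; w01] and [mR_A; mR_B] = S·[w10; w11]:
  w00 = 1, w01 = 1, w10 = -1/2, w11 = 0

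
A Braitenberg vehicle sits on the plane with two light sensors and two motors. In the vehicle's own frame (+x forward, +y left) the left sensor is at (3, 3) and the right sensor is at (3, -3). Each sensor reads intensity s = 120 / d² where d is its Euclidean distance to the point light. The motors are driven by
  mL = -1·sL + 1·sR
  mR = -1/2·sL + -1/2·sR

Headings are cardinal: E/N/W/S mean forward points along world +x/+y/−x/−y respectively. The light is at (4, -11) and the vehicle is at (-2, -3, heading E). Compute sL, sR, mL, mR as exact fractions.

left sensor world pos  = (1, 0); dL² = 130
right sensor world pos = (1, -6); dR² = 34
sL = 120/130 = 12/13
sR = 120/34 = 60/17
mL = -1·sL + 1·sR = 576/221
mR = -1/2·sL + -1/2·sR = -492/221

12/13 60/17 576/221 -492/221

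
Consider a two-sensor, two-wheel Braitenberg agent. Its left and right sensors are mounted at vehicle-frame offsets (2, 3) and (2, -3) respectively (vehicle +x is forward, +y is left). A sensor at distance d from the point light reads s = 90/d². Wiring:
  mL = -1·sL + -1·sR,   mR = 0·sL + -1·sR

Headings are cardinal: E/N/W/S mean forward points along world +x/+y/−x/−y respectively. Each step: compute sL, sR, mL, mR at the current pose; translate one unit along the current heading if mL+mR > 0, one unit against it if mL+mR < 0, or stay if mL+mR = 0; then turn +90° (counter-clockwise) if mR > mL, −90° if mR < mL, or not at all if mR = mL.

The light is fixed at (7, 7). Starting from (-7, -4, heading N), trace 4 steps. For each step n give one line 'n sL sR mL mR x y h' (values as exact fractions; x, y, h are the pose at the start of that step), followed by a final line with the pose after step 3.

n=0: pose=(-7,-4,N); sL=9/37, sR=45/101; mL=-2574/3737, mR=-45/101; mL+mR=-4239/3737 → advance -1; mR−mL=9/37 → turn +1·90°
n=1: pose=(-7,-5,W); sL=90/481, sR=90/337; mL=-73620/162097, mR=-90/337; mL+mR=-116910/162097 → advance -1; mR−mL=90/481 → turn +1·90°
n=2: pose=(-6,-5,S); sL=45/148, sR=45/226; mL=-8415/16724, mR=-45/226; mL+mR=-11745/16724 → advance -1; mR−mL=45/148 → turn +1·90°
n=3: pose=(-6,-4,E); sL=18/37, sR=90/317; mL=-9036/11729, mR=-90/317; mL+mR=-12366/11729 → advance -1; mR−mL=18/37 → turn +1·90°

0 9/37 45/101 -2574/3737 -45/101 -7 -4 N
1 90/481 90/337 -73620/162097 -90/337 -7 -5 W
2 45/148 45/226 -8415/16724 -45/226 -6 -5 S
3 18/37 90/317 -9036/11729 -90/317 -6 -4 E
final -7 -4 N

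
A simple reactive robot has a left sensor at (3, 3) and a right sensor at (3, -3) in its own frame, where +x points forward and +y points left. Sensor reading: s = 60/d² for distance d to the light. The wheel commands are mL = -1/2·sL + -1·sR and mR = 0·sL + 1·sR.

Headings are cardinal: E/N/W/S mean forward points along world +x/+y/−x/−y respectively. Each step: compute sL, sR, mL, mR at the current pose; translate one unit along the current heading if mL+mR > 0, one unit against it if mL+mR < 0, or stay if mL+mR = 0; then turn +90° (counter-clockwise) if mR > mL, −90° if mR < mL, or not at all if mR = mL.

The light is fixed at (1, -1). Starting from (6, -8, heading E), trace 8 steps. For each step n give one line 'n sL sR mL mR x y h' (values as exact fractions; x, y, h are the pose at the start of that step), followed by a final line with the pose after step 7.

0 3/4 15/41 -243/328 15/41 6 -8 E
1 60/17 12/13 -594/221 12/13 5 -8 N
2 30/61 30/13 -2025/793 30/13 5 -9 W
3 12/37 12/25 -594/925 12/25 6 -9 S
4 3/4 15/41 -243/328 15/41 6 -8 E
5 60/17 12/13 -594/221 12/13 5 -8 N
6 30/61 30/13 -2025/793 30/13 5 -9 W
7 12/37 12/25 -594/925 12/25 6 -9 S
final 6 -8 E

n=0: pose=(6,-8,E); sL=3/4, sR=15/41; mL=-243/328, mR=15/41; mL+mR=-3/8 → advance -1; mR−mL=363/328 → turn +1·90°
n=1: pose=(5,-8,N); sL=60/17, sR=12/13; mL=-594/221, mR=12/13; mL+mR=-30/17 → advance -1; mR−mL=798/221 → turn +1·90°
n=2: pose=(5,-9,W); sL=30/61, sR=30/13; mL=-2025/793, mR=30/13; mL+mR=-15/61 → advance -1; mR−mL=3855/793 → turn +1·90°
n=3: pose=(6,-9,S); sL=12/37, sR=12/25; mL=-594/925, mR=12/25; mL+mR=-6/37 → advance -1; mR−mL=1038/925 → turn +1·90°
n=4: pose=(6,-8,E); sL=3/4, sR=15/41; mL=-243/328, mR=15/41; mL+mR=-3/8 → advance -1; mR−mL=363/328 → turn +1·90°
n=5: pose=(5,-8,N); sL=60/17, sR=12/13; mL=-594/221, mR=12/13; mL+mR=-30/17 → advance -1; mR−mL=798/221 → turn +1·90°
n=6: pose=(5,-9,W); sL=30/61, sR=30/13; mL=-2025/793, mR=30/13; mL+mR=-15/61 → advance -1; mR−mL=3855/793 → turn +1·90°
n=7: pose=(6,-9,S); sL=12/37, sR=12/25; mL=-594/925, mR=12/25; mL+mR=-6/37 → advance -1; mR−mL=1038/925 → turn +1·90°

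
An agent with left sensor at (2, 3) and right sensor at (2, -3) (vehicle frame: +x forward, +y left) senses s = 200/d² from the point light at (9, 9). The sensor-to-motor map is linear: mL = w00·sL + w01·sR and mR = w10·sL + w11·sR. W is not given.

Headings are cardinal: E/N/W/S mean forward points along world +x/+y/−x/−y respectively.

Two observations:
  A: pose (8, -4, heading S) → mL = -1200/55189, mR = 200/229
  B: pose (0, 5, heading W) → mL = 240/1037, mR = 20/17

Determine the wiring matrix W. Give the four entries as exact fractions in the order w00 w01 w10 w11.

obs A: pose=(8,-4,S) → sL=200/229, sR=200/241, mL=-1200/55189, mR=200/229
obs B: pose=(0,5,W) → sL=20/17, sR=100/61, mL=240/1037, mR=20/17
sensor matrix S = [[200/229, 200/241], [20/17, 100/61]]; det S = 26064000/57230993
solve [mL_A; mL_B] = S·[w00; w01] and [mR_A; mR_B] = S·[w10; w11]:
  w00 = -1/2, w01 = 1/2, w10 = 1, w11 = 0

-1/2 1/2 1 0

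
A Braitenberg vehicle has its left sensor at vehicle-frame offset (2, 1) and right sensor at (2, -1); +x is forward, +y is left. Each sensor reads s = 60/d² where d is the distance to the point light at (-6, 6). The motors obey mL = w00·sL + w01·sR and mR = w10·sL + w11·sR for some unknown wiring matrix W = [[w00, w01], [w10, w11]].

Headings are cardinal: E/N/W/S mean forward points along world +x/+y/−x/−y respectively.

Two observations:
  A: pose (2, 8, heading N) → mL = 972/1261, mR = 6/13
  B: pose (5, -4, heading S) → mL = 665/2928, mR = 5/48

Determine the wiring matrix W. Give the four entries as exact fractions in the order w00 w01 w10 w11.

1/2 1/2 1/2 0

obs A: pose=(2,8,N) → sL=12/13, sR=60/97, mL=972/1261, mR=6/13
obs B: pose=(5,-4,S) → sL=5/24, sR=15/61, mL=665/2928, mR=5/48
sensor matrix S = [[12/13, 60/97], [5/24, 15/61]]; det S = 15095/153842
solve [mL_A; mL_B] = S·[w00; w01] and [mR_A; mR_B] = S·[w10; w11]:
  w00 = 1/2, w01 = 1/2, w10 = 1/2, w11 = 0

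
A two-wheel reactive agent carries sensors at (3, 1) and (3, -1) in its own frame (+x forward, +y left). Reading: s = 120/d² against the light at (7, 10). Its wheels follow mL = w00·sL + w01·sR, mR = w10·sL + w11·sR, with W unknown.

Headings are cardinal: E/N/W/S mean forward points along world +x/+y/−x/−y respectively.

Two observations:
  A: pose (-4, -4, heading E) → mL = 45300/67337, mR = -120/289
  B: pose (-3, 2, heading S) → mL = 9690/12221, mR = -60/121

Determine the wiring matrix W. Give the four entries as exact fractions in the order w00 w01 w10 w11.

1/2 1 0 -1

obs A: pose=(-4,-4,E) → sL=120/233, sR=120/289, mL=45300/67337, mR=-120/289
obs B: pose=(-3,2,S) → sL=60/101, sR=60/121, mL=9690/12221, mR=-60/121
sensor matrix S = [[120/233, 120/289], [60/101, 60/121]]; det S = 7171200/822925477
solve [mL_A; mL_B] = S·[w00; w01] and [mR_A; mR_B] = S·[w10; w11]:
  w00 = 1/2, w01 = 1, w10 = 0, w11 = -1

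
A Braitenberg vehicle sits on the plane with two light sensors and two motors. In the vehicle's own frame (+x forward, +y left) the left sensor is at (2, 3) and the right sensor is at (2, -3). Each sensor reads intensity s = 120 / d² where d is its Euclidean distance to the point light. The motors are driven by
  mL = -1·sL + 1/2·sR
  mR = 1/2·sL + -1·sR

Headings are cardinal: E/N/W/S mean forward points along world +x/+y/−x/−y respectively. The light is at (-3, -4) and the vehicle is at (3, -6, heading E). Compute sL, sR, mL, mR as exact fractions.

24/13 120/89 -1356/1157 -492/1157

left sensor world pos  = (5, -3); dL² = 65
right sensor world pos = (5, -9); dR² = 89
sL = 120/65 = 24/13
sR = 120/89 = 120/89
mL = -1·sL + 1/2·sR = -1356/1157
mR = 1/2·sL + -1·sR = -492/1157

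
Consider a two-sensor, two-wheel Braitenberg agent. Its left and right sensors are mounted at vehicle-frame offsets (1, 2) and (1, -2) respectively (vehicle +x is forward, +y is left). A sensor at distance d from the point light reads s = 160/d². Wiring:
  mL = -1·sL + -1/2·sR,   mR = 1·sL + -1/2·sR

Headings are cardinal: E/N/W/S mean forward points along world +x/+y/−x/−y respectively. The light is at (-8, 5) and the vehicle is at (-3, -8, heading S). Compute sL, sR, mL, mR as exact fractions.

32/49 32/41 -2096/2009 528/2009

left sensor world pos  = (-1, -9); dL² = 245
right sensor world pos = (-5, -9); dR² = 205
sL = 160/245 = 32/49
sR = 160/205 = 32/41
mL = -1·sL + -1/2·sR = -2096/2009
mR = 1·sL + -1/2·sR = 528/2009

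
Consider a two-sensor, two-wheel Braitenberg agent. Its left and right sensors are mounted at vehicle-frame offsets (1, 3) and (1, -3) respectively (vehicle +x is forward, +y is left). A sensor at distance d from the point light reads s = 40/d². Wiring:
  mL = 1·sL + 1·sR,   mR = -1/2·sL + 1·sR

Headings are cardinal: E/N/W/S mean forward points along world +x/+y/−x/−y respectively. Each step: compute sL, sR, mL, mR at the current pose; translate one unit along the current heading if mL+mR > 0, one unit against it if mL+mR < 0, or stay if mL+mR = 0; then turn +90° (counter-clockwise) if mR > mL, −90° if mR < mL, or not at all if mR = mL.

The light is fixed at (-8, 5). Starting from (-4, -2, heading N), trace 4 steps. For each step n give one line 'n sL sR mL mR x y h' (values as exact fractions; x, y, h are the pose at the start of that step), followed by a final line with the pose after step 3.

0 40/37 8/17 976/629 -44/629 -4 -2 N
1 20/17 20/53 1400/901 -190/901 -4 -1 E
2 40/113 40/53 6640/5989 3460/5989 -3 -1 S
3 10/29 5/4 185/116 125/116 -3 -2 W
final -4 -2 N

n=0: pose=(-4,-2,N); sL=40/37, sR=8/17; mL=976/629, mR=-44/629; mL+mR=932/629 → advance +1; mR−mL=-60/37 → turn -1·90°
n=1: pose=(-4,-1,E); sL=20/17, sR=20/53; mL=1400/901, mR=-190/901; mL+mR=1210/901 → advance +1; mR−mL=-30/17 → turn -1·90°
n=2: pose=(-3,-1,S); sL=40/113, sR=40/53; mL=6640/5989, mR=3460/5989; mL+mR=10100/5989 → advance +1; mR−mL=-60/113 → turn -1·90°
n=3: pose=(-3,-2,W); sL=10/29, sR=5/4; mL=185/116, mR=125/116; mL+mR=155/58 → advance +1; mR−mL=-15/29 → turn -1·90°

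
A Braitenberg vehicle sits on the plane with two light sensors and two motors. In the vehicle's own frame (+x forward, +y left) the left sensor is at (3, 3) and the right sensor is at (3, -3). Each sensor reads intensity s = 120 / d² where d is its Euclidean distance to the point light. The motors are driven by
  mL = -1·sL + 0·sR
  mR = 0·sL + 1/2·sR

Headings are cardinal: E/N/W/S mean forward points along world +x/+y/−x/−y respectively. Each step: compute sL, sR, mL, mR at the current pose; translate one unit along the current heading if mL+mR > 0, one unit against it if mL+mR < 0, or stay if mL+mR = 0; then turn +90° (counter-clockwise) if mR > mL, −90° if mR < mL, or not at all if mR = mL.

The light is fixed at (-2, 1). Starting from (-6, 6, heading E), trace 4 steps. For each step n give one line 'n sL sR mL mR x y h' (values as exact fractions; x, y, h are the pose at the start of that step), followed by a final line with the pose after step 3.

0 24/13 24 -24/13 12 -6 6 E
1 6/5 15/8 -6/5 15/16 -5 6 N
2 120/37 24/17 -120/37 12/17 -5 5 W
3 60 60/13 -60 30/13 -4 5 S
final -4 6 E

n=0: pose=(-6,6,E); sL=24/13, sR=24; mL=-24/13, mR=12; mL+mR=132/13 → advance +1; mR−mL=180/13 → turn +1·90°
n=1: pose=(-5,6,N); sL=6/5, sR=15/8; mL=-6/5, mR=15/16; mL+mR=-21/80 → advance -1; mR−mL=171/80 → turn +1·90°
n=2: pose=(-5,5,W); sL=120/37, sR=24/17; mL=-120/37, mR=12/17; mL+mR=-1596/629 → advance -1; mR−mL=2484/629 → turn +1·90°
n=3: pose=(-4,5,S); sL=60, sR=60/13; mL=-60, mR=30/13; mL+mR=-750/13 → advance -1; mR−mL=810/13 → turn +1·90°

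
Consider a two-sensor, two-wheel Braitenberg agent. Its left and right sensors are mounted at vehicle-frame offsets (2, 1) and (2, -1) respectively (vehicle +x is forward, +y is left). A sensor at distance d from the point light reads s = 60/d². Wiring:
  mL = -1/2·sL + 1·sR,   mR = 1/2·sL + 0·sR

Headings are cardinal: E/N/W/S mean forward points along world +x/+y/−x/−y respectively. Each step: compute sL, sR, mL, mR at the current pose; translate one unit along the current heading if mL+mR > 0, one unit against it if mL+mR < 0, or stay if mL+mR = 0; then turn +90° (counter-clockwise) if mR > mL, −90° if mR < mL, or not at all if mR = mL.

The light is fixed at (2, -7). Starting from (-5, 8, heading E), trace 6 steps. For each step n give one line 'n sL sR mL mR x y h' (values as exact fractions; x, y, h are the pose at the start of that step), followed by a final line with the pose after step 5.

0 60/281 60/221 10230/62101 30/281 -5 8 E
1 30/97 30/109 1275/10573 15/97 -4 8 S
2 60/241 12/37 1782/8917 30/241 -4 7 E
3 3/8 1/3 7/48 3/16 -3 7 S
4 12/41 20/51 514/2091 6/41 -3 6 E
5 6/13 30/73 171/949 3/13 -2 6 S
final -2 5 E

n=0: pose=(-5,8,E); sL=60/281, sR=60/221; mL=10230/62101, mR=30/281; mL+mR=60/221 → advance +1; mR−mL=-3600/62101 → turn -1·90°
n=1: pose=(-4,8,S); sL=30/97, sR=30/109; mL=1275/10573, mR=15/97; mL+mR=30/109 → advance +1; mR−mL=360/10573 → turn +1·90°
n=2: pose=(-4,7,E); sL=60/241, sR=12/37; mL=1782/8917, mR=30/241; mL+mR=12/37 → advance +1; mR−mL=-672/8917 → turn -1·90°
n=3: pose=(-3,7,S); sL=3/8, sR=1/3; mL=7/48, mR=3/16; mL+mR=1/3 → advance +1; mR−mL=1/24 → turn +1·90°
n=4: pose=(-3,6,E); sL=12/41, sR=20/51; mL=514/2091, mR=6/41; mL+mR=20/51 → advance +1; mR−mL=-208/2091 → turn -1·90°
n=5: pose=(-2,6,S); sL=6/13, sR=30/73; mL=171/949, mR=3/13; mL+mR=30/73 → advance +1; mR−mL=48/949 → turn +1·90°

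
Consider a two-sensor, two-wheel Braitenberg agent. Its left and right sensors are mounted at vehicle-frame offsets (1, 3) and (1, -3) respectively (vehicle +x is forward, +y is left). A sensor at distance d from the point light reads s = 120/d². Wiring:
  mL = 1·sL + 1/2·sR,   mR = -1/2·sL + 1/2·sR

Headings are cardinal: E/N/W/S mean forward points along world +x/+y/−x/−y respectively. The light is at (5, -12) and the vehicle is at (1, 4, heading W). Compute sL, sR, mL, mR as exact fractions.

60/97 60/193 14490/18721 -2880/18721

left sensor world pos  = (0, 1); dL² = 194
right sensor world pos = (0, 7); dR² = 386
sL = 120/194 = 60/97
sR = 120/386 = 60/193
mL = 1·sL + 1/2·sR = 14490/18721
mR = -1/2·sL + 1/2·sR = -2880/18721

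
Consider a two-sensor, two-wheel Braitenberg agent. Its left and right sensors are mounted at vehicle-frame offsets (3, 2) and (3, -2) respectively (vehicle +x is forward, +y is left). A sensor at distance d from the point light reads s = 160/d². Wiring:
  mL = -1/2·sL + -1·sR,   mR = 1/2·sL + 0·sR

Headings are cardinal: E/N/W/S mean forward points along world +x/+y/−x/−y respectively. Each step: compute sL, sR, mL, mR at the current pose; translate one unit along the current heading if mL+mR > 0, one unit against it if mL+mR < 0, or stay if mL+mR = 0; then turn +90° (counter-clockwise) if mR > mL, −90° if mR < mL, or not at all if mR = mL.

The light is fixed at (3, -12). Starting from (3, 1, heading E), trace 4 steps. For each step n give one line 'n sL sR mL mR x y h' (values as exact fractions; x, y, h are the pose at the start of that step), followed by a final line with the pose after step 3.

0 80/117 16/13 -184/117 40/117 3 1 E
1 32/53 160/257 -12592/13621 16/53 2 1 N
2 40/29 40/53 -2220/1537 20/29 2 0 W
3 32/17 32/17 -48/17 16/17 3 0 S
final 3 1 E

n=0: pose=(3,1,E); sL=80/117, sR=16/13; mL=-184/117, mR=40/117; mL+mR=-16/13 → advance -1; mR−mL=224/117 → turn +1·90°
n=1: pose=(2,1,N); sL=32/53, sR=160/257; mL=-12592/13621, mR=16/53; mL+mR=-160/257 → advance -1; mR−mL=16704/13621 → turn +1·90°
n=2: pose=(2,0,W); sL=40/29, sR=40/53; mL=-2220/1537, mR=20/29; mL+mR=-40/53 → advance -1; mR−mL=3280/1537 → turn +1·90°
n=3: pose=(3,0,S); sL=32/17, sR=32/17; mL=-48/17, mR=16/17; mL+mR=-32/17 → advance -1; mR−mL=64/17 → turn +1·90°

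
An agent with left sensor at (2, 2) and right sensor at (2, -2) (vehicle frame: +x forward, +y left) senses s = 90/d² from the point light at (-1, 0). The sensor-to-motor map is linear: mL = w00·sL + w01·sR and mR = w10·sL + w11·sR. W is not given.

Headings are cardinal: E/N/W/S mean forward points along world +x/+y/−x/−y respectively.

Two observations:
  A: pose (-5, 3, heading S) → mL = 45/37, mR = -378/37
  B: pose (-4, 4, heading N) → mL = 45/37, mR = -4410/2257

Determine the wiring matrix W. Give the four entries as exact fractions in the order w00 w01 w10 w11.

0 1/2 -1/2 -1/2

obs A: pose=(-5,3,S) → sL=18, sR=90/37, mL=45/37, mR=-378/37
obs B: pose=(-4,4,N) → sL=90/61, sR=90/37, mL=45/37, mR=-4410/2257
sensor matrix S = [[18, 90/37], [90/61, 90/37]]; det S = 90720/2257
solve [mL_A; mL_B] = S·[w00; w01] and [mR_A; mR_B] = S·[w10; w11]:
  w00 = 0, w01 = 1/2, w10 = -1/2, w11 = -1/2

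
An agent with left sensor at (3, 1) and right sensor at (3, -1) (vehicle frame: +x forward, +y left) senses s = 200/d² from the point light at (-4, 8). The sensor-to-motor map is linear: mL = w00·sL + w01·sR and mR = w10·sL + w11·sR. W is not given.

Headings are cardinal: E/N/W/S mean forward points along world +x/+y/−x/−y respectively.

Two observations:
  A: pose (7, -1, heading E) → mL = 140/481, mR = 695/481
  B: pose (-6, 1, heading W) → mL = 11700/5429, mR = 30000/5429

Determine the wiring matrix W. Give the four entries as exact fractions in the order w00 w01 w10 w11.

obs A: pose=(7,-1,E) → sL=10/13, sR=25/37, mL=140/481, mR=695/481
obs B: pose=(-6,1,W) → sL=200/89, sR=200/61, mL=11700/5429, mR=30000/5429
sensor matrix S = [[10/13, 25/37], [200/89, 200/61]]; det S = 2621000/2611349
solve [mL_A; mL_B] = S·[w00; w01] and [mR_A; mR_B] = S·[w10; w11]:
  w00 = -1/2, w01 = 1, w10 = 1, w11 = 1

-1/2 1 1 1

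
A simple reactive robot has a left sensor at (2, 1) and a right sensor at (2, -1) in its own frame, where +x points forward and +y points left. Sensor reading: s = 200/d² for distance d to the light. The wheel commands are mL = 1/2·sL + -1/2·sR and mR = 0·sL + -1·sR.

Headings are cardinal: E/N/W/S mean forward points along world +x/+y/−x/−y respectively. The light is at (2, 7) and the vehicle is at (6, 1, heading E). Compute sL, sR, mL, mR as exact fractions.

200/61 40/17 480/1037 -40/17

left sensor world pos  = (8, 2); dL² = 61
right sensor world pos = (8, 0); dR² = 85
sL = 200/61 = 200/61
sR = 200/85 = 40/17
mL = 1/2·sL + -1/2·sR = 480/1037
mR = 0·sL + -1·sR = -40/17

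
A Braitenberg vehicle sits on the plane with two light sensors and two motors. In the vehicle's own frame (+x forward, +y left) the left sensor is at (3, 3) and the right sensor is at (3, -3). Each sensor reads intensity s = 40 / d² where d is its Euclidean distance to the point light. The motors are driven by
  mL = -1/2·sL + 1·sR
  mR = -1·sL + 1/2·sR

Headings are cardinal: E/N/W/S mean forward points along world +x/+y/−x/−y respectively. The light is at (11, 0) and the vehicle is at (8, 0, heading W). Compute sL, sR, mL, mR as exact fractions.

8/9 8/9 4/9 -4/9

left sensor world pos  = (5, -3); dL² = 45
right sensor world pos = (5, 3); dR² = 45
sL = 40/45 = 8/9
sR = 40/45 = 8/9
mL = -1/2·sL + 1·sR = 4/9
mR = -1·sL + 1/2·sR = -4/9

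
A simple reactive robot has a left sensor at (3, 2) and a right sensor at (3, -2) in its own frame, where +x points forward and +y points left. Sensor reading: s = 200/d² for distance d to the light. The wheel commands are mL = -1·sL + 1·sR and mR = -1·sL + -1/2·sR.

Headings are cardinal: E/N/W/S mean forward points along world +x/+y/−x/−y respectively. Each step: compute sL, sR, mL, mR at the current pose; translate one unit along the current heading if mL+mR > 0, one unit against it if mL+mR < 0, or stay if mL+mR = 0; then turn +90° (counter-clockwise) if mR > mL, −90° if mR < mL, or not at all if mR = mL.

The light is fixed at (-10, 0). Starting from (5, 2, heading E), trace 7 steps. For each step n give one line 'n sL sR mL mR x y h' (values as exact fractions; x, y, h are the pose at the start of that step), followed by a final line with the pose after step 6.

n=0: pose=(5,2,E); sL=10/17, sR=50/81; mL=40/1377, mR=-1235/1377; mL+mR=-1195/1377 → advance -1; mR−mL=-25/27 → turn -1·90°
n=1: pose=(4,2,S); sL=200/257, sR=40/29; mL=4480/7453, mR=-10940/7453; mL+mR=-6460/7453 → advance -1; mR−mL=-60/29 → turn -1·90°
n=2: pose=(4,3,W); sL=100/61, sR=100/73; mL=-1200/4453, mR=-10350/4453; mL+mR=-11550/4453 → advance -1; mR−mL=-150/73 → turn -1·90°
n=3: pose=(5,3,N); sL=40/41, sR=8/13; mL=-192/533, mR=-684/533; mL+mR=-876/533 → advance -1; mR−mL=-12/13 → turn -1·90°
n=4: pose=(5,2,E); sL=10/17, sR=50/81; mL=40/1377, mR=-1235/1377; mL+mR=-1195/1377 → advance -1; mR−mL=-25/27 → turn -1·90°
n=5: pose=(4,2,S); sL=200/257, sR=40/29; mL=4480/7453, mR=-10940/7453; mL+mR=-6460/7453 → advance -1; mR−mL=-60/29 → turn -1·90°
n=6: pose=(4,3,W); sL=100/61, sR=100/73; mL=-1200/4453, mR=-10350/4453; mL+mR=-11550/4453 → advance -1; mR−mL=-150/73 → turn -1·90°

0 10/17 50/81 40/1377 -1235/1377 5 2 E
1 200/257 40/29 4480/7453 -10940/7453 4 2 S
2 100/61 100/73 -1200/4453 -10350/4453 4 3 W
3 40/41 8/13 -192/533 -684/533 5 3 N
4 10/17 50/81 40/1377 -1235/1377 5 2 E
5 200/257 40/29 4480/7453 -10940/7453 4 2 S
6 100/61 100/73 -1200/4453 -10350/4453 4 3 W
final 5 3 N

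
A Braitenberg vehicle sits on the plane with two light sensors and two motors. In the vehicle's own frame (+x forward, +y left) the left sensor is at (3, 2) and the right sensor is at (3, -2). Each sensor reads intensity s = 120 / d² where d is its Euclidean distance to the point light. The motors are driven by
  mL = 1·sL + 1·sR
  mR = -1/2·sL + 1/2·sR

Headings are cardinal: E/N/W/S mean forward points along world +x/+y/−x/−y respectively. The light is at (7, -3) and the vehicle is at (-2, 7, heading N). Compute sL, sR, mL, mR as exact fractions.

left sensor world pos  = (-4, 10); dL² = 290
right sensor world pos = (0, 10); dR² = 218
sL = 120/290 = 12/29
sR = 120/218 = 60/109
mL = 1·sL + 1·sR = 3048/3161
mR = -1/2·sL + 1/2·sR = 216/3161

12/29 60/109 3048/3161 216/3161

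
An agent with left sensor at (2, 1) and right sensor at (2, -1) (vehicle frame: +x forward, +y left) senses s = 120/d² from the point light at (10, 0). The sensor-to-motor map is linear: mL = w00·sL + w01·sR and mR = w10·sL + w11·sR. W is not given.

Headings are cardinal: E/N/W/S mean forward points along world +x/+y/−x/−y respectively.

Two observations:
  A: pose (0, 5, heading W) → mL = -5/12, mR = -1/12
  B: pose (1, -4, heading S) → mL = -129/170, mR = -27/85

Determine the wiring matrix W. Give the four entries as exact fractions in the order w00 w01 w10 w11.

obs A: pose=(0,5,W) → sL=3/4, sR=2/3, mL=-5/12, mR=-1/12
obs B: pose=(1,-4,S) → sL=6/5, sR=15/17, mL=-129/170, mR=-27/85
sensor matrix S = [[3/4, 2/3], [6/5, 15/17]]; det S = -47/340
solve [mL_A; mL_B] = S·[w00; w01] and [mR_A; mR_B] = S·[w10; w11]:
  w00 = -1, w01 = 1/2, w10 = -1, w11 = 1

-1 1/2 -1 1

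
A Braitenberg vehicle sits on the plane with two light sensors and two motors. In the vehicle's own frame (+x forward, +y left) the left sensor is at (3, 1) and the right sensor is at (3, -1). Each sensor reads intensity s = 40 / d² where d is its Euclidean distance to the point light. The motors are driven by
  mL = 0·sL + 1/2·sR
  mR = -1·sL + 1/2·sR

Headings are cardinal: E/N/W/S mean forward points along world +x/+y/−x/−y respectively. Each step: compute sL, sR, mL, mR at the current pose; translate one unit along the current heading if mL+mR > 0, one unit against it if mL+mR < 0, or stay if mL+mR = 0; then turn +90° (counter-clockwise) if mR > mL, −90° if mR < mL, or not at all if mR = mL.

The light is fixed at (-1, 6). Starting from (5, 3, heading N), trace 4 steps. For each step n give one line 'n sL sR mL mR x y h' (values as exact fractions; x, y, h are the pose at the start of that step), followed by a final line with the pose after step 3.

0 8/5 40/49 20/49 -292/245 5 3 N
1 4/9 20/53 10/53 -122/477 5 2 E
2 8/17 8/13 4/13 -36/221 4 2 S
3 1 2 1 0 4 1 W
final 3 1 N

n=0: pose=(5,3,N); sL=8/5, sR=40/49; mL=20/49, mR=-292/245; mL+mR=-192/245 → advance -1; mR−mL=-8/5 → turn -1·90°
n=1: pose=(5,2,E); sL=4/9, sR=20/53; mL=10/53, mR=-122/477; mL+mR=-32/477 → advance -1; mR−mL=-4/9 → turn -1·90°
n=2: pose=(4,2,S); sL=8/17, sR=8/13; mL=4/13, mR=-36/221; mL+mR=32/221 → advance +1; mR−mL=-8/17 → turn -1·90°
n=3: pose=(4,1,W); sL=1, sR=2; mL=1, mR=0; mL+mR=1 → advance +1; mR−mL=-1 → turn -1·90°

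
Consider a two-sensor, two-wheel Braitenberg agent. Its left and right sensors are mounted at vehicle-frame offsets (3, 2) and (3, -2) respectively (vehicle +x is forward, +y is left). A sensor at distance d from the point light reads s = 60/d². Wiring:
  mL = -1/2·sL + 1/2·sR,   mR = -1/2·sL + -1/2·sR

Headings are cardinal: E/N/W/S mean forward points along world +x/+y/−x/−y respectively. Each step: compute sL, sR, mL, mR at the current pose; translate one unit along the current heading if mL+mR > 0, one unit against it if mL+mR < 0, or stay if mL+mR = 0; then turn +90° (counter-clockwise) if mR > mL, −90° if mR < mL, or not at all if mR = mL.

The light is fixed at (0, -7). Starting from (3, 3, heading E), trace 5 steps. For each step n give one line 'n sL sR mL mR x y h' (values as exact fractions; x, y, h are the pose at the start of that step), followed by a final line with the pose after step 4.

n=0: pose=(3,3,E); sL=1/3, sR=3/5; mL=2/15, mR=-7/15; mL+mR=-1/3 → advance -1; mR−mL=-3/5 → turn -1·90°
n=1: pose=(2,3,S); sL=12/13, sR=60/49; mL=96/637, mR=-684/637; mL+mR=-12/13 → advance -1; mR−mL=-60/49 → turn -1·90°
n=2: pose=(2,4,W); sL=30/41, sR=6/17; mL=-132/697, mR=-378/697; mL+mR=-30/41 → advance -1; mR−mL=-6/17 → turn -1·90°
n=3: pose=(3,4,N); sL=60/197, sR=60/221; mL=-720/43537, mR=-12540/43537; mL+mR=-60/197 → advance -1; mR−mL=-60/221 → turn -1·90°
n=4: pose=(3,3,E); sL=1/3, sR=3/5; mL=2/15, mR=-7/15; mL+mR=-1/3 → advance -1; mR−mL=-3/5 → turn -1·90°

0 1/3 3/5 2/15 -7/15 3 3 E
1 12/13 60/49 96/637 -684/637 2 3 S
2 30/41 6/17 -132/697 -378/697 2 4 W
3 60/197 60/221 -720/43537 -12540/43537 3 4 N
4 1/3 3/5 2/15 -7/15 3 3 E
final 2 3 S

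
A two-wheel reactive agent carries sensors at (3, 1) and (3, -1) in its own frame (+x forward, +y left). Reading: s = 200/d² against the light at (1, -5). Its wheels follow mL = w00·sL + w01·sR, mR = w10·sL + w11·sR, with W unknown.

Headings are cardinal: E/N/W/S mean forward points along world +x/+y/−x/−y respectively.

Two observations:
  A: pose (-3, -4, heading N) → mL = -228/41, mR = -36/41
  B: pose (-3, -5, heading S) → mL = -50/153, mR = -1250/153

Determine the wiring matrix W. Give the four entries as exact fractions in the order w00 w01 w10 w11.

1/2 -1 -1 1/2

obs A: pose=(-3,-4,N) → sL=200/41, sR=8, mL=-228/41, mR=-36/41
obs B: pose=(-3,-5,S) → sL=100/9, sR=100/17, mL=-50/153, mR=-1250/153
sensor matrix S = [[200/41, 8], [100/9, 100/17]]; det S = -377600/6273
solve [mL_A; mL_B] = S·[w00; w01] and [mR_A; mR_B] = S·[w10; w11]:
  w00 = 1/2, w01 = -1, w10 = -1, w11 = 1/2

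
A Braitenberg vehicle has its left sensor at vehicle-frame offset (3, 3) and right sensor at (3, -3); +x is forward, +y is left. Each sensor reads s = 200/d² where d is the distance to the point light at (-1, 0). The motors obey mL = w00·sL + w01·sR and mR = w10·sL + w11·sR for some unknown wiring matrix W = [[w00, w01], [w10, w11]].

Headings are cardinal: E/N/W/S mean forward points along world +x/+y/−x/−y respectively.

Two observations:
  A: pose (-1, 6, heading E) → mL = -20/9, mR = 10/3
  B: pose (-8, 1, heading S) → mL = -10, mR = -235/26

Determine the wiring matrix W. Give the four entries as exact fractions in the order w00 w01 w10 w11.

-1 0 -1 1/2

obs A: pose=(-1,6,E) → sL=20/9, sR=100/9, mL=-20/9, mR=10/3
obs B: pose=(-8,1,S) → sL=10, sR=25/13, mL=-10, mR=-235/26
sensor matrix S = [[20/9, 100/9], [10, 25/13]]; det S = -12500/117
solve [mL_A; mL_B] = S·[w00; w01] and [mR_A; mR_B] = S·[w10; w11]:
  w00 = -1, w01 = 0, w10 = -1, w11 = 1/2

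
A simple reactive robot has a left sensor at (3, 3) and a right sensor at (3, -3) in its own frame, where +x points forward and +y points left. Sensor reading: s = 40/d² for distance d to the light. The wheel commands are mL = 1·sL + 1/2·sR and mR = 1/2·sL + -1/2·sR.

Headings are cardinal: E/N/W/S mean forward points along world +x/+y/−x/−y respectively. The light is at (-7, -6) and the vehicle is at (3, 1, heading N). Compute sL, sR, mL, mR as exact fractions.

left sensor world pos  = (0, 4); dL² = 149
right sensor world pos = (6, 4); dR² = 269
sL = 40/149 = 40/149
sR = 40/269 = 40/269
mL = 1·sL + 1/2·sR = 13740/40081
mR = 1/2·sL + -1/2·sR = 2400/40081

40/149 40/269 13740/40081 2400/40081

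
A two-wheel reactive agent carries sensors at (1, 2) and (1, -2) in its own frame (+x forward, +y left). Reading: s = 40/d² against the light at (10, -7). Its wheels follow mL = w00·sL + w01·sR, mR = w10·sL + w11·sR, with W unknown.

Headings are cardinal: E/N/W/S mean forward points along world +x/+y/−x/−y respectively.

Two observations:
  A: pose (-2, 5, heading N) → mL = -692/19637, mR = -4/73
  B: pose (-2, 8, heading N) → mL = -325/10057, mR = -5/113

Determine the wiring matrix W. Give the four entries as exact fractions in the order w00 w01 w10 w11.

-1 1/2 -1/2 0

obs A: pose=(-2,5,N) → sL=8/73, sR=40/269, mL=-692/19637, mR=-4/73
obs B: pose=(-2,8,N) → sL=10/113, sR=10/89, mL=-325/10057, mR=-5/113
sensor matrix S = [[8/73, 40/269], [10/113, 10/89]]; det S = -167040/197489309
solve [mL_A; mL_B] = S·[w00; w01] and [mR_A; mR_B] = S·[w10; w11]:
  w00 = -1, w01 = 1/2, w10 = -1/2, w11 = 0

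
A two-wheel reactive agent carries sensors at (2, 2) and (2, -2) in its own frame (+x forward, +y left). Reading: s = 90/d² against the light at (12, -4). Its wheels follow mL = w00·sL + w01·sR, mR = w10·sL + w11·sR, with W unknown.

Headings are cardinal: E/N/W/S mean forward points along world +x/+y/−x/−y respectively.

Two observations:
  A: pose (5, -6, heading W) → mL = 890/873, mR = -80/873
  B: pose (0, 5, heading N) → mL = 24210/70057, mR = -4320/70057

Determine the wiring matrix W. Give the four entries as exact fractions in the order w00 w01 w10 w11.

1/2 1/2 1/2 -1/2

obs A: pose=(5,-6,W) → sL=90/97, sR=10/9, mL=890/873, mR=-80/873
obs B: pose=(0,5,N) → sL=90/317, sR=90/221, mL=24210/70057, mR=-4320/70057
sensor matrix S = [[90/97, 10/9], [90/317, 90/221]]; det S = 424000/6795529
solve [mL_A; mL_B] = S·[w00; w01] and [mR_A; mR_B] = S·[w10; w11]:
  w00 = 1/2, w01 = 1/2, w10 = 1/2, w11 = -1/2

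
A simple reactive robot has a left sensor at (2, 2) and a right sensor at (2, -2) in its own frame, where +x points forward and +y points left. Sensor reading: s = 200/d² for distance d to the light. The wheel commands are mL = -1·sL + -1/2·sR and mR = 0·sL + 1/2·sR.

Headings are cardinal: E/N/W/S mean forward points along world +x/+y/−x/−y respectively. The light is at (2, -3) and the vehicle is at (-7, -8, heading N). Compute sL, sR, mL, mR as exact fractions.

20/13 100/29 -1230/377 50/29

left sensor world pos  = (-9, -6); dL² = 130
right sensor world pos = (-5, -6); dR² = 58
sL = 200/130 = 20/13
sR = 200/58 = 100/29
mL = -1·sL + -1/2·sR = -1230/377
mR = 0·sL + 1/2·sR = 50/29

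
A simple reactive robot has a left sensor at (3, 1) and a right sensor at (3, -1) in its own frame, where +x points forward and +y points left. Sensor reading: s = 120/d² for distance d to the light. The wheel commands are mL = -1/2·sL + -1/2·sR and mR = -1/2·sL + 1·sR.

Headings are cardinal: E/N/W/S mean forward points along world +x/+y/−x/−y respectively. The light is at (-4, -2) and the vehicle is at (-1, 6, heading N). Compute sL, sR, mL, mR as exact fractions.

24/25 120/137 -3144/3425 1356/3425

left sensor world pos  = (-2, 9); dL² = 125
right sensor world pos = (0, 9); dR² = 137
sL = 120/125 = 24/25
sR = 120/137 = 120/137
mL = -1/2·sL + -1/2·sR = -3144/3425
mR = -1/2·sL + 1·sR = 1356/3425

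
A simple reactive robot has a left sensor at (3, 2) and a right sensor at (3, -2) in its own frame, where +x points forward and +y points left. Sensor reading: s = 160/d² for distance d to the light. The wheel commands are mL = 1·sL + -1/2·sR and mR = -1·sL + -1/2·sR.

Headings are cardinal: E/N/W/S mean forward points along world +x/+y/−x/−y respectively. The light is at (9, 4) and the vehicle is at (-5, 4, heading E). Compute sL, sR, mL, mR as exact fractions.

left sensor world pos  = (-2, 6); dL² = 125
right sensor world pos = (-2, 2); dR² = 125
sL = 160/125 = 32/25
sR = 160/125 = 32/25
mL = 1·sL + -1/2·sR = 16/25
mR = -1·sL + -1/2·sR = -48/25

32/25 32/25 16/25 -48/25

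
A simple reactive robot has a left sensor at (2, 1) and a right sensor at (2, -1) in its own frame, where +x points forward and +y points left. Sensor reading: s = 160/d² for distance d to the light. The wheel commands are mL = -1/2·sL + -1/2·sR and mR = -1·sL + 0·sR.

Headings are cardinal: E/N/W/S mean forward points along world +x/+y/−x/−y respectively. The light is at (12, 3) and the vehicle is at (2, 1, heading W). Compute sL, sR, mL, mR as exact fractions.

left sensor world pos  = (0, 0); dL² = 153
right sensor world pos = (0, 2); dR² = 145
sL = 160/153 = 160/153
sR = 160/145 = 32/29
mL = -1/2·sL + -1/2·sR = -4768/4437
mR = -1·sL + 0·sR = -160/153

160/153 32/29 -4768/4437 -160/153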